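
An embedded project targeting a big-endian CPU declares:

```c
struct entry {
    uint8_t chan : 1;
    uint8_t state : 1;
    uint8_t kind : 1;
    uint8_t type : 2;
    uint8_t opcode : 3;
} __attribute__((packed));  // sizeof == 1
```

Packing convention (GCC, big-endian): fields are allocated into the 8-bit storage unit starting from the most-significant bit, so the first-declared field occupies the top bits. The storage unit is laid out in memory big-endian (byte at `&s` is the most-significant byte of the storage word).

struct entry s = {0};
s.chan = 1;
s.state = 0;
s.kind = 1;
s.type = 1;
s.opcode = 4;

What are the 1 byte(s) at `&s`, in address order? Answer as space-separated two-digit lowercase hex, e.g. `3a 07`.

chan (1b) val=1 bits=0x1 at bit 7: 0x80
state (1b) val=0 bits=0x0 at bit 6: 0x80
kind (1b) val=1 bits=0x1 at bit 5: 0xa0
type (2b) val=1 bits=0x1 at bit 3: 0xa8
opcode (3b) val=4 bits=0x4 at bit 0: 0xac
word = 0xac → big-endian bytes:
  [0]=0xac

ac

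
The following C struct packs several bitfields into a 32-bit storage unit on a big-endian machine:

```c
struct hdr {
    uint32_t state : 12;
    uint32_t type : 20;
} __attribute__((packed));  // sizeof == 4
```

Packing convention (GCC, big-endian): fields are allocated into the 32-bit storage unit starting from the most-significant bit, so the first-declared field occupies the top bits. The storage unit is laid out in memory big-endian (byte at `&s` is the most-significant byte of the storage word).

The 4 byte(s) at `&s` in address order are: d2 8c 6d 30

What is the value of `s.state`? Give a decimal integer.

[0]=0xd2 [1]=0x8c [2]=0x6d [3]=0x30 (big-endian) → word 0xd28c6d30
state:12 @ bit 20 → (0xd28c6d30>>20)&0xfff = 0xd28  ←
type:20 @ bit 0 → (0xd28c6d30>>0)&0xfffff = 0xc6d30

3368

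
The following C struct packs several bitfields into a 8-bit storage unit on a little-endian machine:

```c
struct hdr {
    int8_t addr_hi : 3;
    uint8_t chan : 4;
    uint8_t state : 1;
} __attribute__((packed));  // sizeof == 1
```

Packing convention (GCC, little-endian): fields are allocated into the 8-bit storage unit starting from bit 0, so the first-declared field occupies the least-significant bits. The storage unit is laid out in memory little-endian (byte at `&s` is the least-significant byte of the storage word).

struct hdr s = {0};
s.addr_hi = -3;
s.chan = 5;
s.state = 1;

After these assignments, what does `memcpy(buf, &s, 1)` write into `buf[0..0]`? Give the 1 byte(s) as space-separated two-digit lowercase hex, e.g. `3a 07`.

[0+:3] addr_hi=-3 & 0x7 = 0x5; word=0x05
[3+:4] chan=5 & 0xf = 0x5; word=0x2d
[7+:1] state=1 & 0x1 = 0x1; word=0xad
word = 0xad → little-endian bytes:
  [0]=0xad

ad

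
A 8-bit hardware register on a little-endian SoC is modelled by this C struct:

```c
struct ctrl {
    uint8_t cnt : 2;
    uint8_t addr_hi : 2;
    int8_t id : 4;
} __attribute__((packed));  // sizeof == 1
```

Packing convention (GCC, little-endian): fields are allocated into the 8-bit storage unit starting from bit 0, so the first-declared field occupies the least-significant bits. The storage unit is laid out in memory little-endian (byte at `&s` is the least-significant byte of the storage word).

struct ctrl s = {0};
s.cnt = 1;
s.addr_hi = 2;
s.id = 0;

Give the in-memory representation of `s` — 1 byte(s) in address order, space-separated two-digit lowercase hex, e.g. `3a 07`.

09

cnt:2 = 1 → 0x1 << 0 → word 0x01
addr_hi:2 = 2 → 0x2 << 2 → word 0x09
id:4 = 0 → 0x0 << 4 → word 0x09
word = 0x09 → little-endian bytes:
  [0]=0x09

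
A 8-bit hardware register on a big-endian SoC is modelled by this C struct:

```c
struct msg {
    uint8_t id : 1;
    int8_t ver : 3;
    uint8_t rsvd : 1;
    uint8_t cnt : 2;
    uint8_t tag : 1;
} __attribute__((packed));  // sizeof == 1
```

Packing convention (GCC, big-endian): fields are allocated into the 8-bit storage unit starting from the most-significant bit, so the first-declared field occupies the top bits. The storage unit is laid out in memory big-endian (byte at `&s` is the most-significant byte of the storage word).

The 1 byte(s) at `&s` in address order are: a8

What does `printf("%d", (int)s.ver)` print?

[0]=0xa8 (big-endian) → word 0xa8
id [7+:1] = (word>>7) & 0x1 = 1
ver [4+:3] = (word>>4) & 0x7 = 2  ←
rsvd [3+:1] = (word>>3) & 0x1 = 1
cnt [1+:2] = (word>>1) & 0x3 = 0
tag [0+:1] = (word>>0) & 0x1 = 0
ver signed 3b, MSB=0: value = 2

2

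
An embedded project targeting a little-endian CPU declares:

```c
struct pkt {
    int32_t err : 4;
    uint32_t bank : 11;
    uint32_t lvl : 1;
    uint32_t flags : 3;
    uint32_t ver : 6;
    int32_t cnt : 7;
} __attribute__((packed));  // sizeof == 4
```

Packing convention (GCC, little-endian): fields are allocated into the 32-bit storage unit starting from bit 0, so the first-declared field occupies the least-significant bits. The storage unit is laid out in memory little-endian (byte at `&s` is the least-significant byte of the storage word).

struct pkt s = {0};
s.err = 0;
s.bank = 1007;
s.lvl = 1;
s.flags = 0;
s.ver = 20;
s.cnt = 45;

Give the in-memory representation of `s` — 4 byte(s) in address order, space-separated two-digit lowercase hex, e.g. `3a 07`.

f0 be a0 5a

[0+:4] err=0 & 0xf = 0x0; word=0x00000000
[4+:11] bank=1007 & 0x7ff = 0x3ef; word=0x00003ef0
[15+:1] lvl=1 & 0x1 = 0x1; word=0x0000bef0
[16+:3] flags=0 & 0x7 = 0x0; word=0x0000bef0
[19+:6] ver=20 & 0x3f = 0x14; word=0x00a0bef0
[25+:7] cnt=45 & 0x7f = 0x2d; word=0x5aa0bef0
word = 0x5aa0bef0 → little-endian bytes:
  [0]=0xf0  [1]=0xbe  [2]=0xa0  [3]=0x5a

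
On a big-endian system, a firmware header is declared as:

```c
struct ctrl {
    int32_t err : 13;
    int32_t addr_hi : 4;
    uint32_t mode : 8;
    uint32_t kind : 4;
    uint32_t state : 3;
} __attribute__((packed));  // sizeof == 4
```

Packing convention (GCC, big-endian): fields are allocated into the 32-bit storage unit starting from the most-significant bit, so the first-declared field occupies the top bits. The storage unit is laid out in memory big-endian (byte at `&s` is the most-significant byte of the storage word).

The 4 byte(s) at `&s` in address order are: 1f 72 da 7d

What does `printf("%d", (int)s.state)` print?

[0]=0x1f [1]=0x72 [2]=0xda [3]=0x7d (big-endian) → word 0x1f72da7d
err:13 @ bit 19 → (0x1f72da7d>>19)&0x1fff = 0x3ee
addr_hi:4 @ bit 15 → (0x1f72da7d>>15)&0xf = 0x5
mode:8 @ bit 7 → (0x1f72da7d>>7)&0xff = 0xb4
kind:4 @ bit 3 → (0x1f72da7d>>3)&0xf = 0xf
state:3 @ bit 0 → (0x1f72da7d>>0)&0x7 = 0x5  ←

5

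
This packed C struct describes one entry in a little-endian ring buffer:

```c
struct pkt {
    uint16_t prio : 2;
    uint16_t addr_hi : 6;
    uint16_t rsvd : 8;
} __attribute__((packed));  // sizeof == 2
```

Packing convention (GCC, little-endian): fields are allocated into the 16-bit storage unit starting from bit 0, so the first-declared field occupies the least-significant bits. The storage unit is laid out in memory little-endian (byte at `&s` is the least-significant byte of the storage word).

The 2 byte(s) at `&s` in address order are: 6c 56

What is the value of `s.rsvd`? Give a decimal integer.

[0]=0x6c [1]=0x56 (little-endian) → word 0x566c
prio [0+:2] = (word>>0) & 0x3 = 0
addr_hi [2+:6] = (word>>2) & 0x3f = 27
rsvd [8+:8] = (word>>8) & 0xff = 86  ←

86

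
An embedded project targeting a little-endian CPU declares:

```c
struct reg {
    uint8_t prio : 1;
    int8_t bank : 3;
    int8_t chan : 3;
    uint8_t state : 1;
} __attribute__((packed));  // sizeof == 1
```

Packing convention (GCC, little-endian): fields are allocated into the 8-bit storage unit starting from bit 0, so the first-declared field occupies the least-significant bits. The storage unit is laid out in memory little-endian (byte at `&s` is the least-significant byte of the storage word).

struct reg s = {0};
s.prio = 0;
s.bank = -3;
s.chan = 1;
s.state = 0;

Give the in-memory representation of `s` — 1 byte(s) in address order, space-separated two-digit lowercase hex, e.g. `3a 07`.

1a

[0+:1] prio=0 & 0x1 = 0x0; word=0x00
[1+:3] bank=-3 & 0x7 = 0x5; word=0x0a
[4+:3] chan=1 & 0x7 = 0x1; word=0x1a
[7+:1] state=0 & 0x1 = 0x0; word=0x1a
word = 0x1a → little-endian bytes:
  [0]=0x1a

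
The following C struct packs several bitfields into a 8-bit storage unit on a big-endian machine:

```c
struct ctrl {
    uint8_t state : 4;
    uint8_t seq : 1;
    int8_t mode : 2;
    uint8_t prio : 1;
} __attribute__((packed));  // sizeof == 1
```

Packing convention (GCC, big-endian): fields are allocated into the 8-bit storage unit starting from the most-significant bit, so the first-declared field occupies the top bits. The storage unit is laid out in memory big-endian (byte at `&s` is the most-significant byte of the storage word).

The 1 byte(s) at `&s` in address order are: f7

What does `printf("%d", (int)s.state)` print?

[0]=0xf7 (big-endian) → word 0xf7
state [4+:4] = (word>>4) & 0xf = 15  ←
seq [3+:1] = (word>>3) & 0x1 = 0
mode [1+:2] = (word>>1) & 0x3 = 3
prio [0+:1] = (word>>0) & 0x1 = 1

15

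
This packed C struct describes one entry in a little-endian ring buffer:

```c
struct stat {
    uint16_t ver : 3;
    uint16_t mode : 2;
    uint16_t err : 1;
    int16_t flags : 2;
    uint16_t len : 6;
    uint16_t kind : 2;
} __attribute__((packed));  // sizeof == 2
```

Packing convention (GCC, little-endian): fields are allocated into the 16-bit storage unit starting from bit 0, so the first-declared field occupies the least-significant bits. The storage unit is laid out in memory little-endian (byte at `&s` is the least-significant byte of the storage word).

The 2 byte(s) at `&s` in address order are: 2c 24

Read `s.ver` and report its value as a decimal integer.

4

[0]=0x2c [1]=0x24 (little-endian) → word 0x242c
ver [0+:3] = (word>>0) & 0x7 = 4  ←
mode [3+:2] = (word>>3) & 0x3 = 1
err [5+:1] = (word>>5) & 0x1 = 1
flags [6+:2] = (word>>6) & 0x3 = 0
len [8+:6] = (word>>8) & 0x3f = 36
kind [14+:2] = (word>>14) & 0x3 = 0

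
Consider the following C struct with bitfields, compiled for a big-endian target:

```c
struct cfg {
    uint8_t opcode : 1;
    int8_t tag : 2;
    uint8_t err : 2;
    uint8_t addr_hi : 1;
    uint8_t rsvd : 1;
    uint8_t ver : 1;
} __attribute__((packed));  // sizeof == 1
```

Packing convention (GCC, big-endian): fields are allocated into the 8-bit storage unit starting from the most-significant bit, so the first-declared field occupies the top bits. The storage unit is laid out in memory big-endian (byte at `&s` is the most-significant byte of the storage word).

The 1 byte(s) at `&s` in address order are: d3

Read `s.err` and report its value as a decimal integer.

[0]=0xd3 (big-endian) → word 0xd3
opcode:1 @ bit 7 → (0xd3>>7)&0x1 = 0x1
tag:2 @ bit 5 → (0xd3>>5)&0x3 = 0x2
err:2 @ bit 3 → (0xd3>>3)&0x3 = 0x2  ←
addr_hi:1 @ bit 2 → (0xd3>>2)&0x1 = 0x0
rsvd:1 @ bit 1 → (0xd3>>1)&0x1 = 0x1
ver:1 @ bit 0 → (0xd3>>0)&0x1 = 0x1

2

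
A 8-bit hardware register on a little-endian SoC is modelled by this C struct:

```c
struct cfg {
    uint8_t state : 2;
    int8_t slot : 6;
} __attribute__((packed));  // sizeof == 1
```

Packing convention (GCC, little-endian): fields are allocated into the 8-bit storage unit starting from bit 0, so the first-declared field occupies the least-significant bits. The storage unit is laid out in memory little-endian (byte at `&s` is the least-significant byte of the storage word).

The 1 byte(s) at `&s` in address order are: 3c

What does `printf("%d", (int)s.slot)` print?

15

[0]=0x3c (little-endian) → word 0x3c
state:2 @ bit 0 → (0x3c>>0)&0x3 = 0x0
slot:6 @ bit 2 → (0x3c>>2)&0x3f = 0xf  ←
slot signed 6b, MSB=0: value = 15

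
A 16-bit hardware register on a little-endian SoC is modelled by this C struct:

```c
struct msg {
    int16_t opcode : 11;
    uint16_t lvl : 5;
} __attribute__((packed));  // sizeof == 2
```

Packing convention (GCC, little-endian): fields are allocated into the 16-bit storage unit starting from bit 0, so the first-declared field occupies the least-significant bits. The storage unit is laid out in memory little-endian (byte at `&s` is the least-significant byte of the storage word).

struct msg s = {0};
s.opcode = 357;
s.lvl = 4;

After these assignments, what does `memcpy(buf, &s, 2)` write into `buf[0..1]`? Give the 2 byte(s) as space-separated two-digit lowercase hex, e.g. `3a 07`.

65 21

[0+:11] opcode=357 & 0x7ff = 0x165; word=0x0165
[11+:5] lvl=4 & 0x1f = 0x4; word=0x2165
word = 0x2165 → little-endian bytes:
  [0]=0x65  [1]=0x21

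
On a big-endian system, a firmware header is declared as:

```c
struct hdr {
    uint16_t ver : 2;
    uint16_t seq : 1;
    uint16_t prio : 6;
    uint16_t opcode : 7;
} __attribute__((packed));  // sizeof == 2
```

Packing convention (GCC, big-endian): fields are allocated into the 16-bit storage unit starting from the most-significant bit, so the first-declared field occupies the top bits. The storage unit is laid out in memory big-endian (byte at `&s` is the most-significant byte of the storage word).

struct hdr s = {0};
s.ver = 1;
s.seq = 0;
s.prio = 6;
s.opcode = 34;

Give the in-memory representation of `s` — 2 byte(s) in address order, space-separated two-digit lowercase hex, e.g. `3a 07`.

[14+:2] ver=1 & 0x3 = 0x1; word=0x4000
[13+:1] seq=0 & 0x1 = 0x0; word=0x4000
[7+:6] prio=6 & 0x3f = 0x6; word=0x4300
[0+:7] opcode=34 & 0x7f = 0x22; word=0x4322
word = 0x4322 → big-endian bytes:
  [0]=0x43  [1]=0x22

43 22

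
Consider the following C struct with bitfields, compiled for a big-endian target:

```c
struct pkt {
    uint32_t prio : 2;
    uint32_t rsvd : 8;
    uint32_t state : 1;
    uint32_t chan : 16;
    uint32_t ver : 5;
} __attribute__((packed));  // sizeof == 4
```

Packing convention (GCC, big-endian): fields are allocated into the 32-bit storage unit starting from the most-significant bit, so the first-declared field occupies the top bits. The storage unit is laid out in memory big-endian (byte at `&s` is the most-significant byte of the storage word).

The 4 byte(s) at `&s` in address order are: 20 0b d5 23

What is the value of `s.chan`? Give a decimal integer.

[0]=0x20 [1]=0x0b [2]=0xd5 [3]=0x23 (big-endian) → word 0x200bd523
prio [30+:2] = (word>>30) & 0x3 = 0
rsvd [22+:8] = (word>>22) & 0xff = 128
state [21+:1] = (word>>21) & 0x1 = 0
chan [5+:16] = (word>>5) & 0xffff = 24233  ←
ver [0+:5] = (word>>0) & 0x1f = 3

24233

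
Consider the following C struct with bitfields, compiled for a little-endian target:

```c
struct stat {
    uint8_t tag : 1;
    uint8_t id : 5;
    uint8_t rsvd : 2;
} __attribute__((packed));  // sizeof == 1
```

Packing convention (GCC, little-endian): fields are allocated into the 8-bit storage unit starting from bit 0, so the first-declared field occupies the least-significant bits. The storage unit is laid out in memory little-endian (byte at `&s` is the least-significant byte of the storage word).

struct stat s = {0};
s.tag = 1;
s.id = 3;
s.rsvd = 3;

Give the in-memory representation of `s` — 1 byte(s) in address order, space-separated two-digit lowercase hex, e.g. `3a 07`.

tag (1b) val=1 bits=0x1 at bit 0: 0x01
id (5b) val=3 bits=0x3 at bit 1: 0x07
rsvd (2b) val=3 bits=0x3 at bit 6: 0xc7
word = 0xc7 → little-endian bytes:
  [0]=0xc7

c7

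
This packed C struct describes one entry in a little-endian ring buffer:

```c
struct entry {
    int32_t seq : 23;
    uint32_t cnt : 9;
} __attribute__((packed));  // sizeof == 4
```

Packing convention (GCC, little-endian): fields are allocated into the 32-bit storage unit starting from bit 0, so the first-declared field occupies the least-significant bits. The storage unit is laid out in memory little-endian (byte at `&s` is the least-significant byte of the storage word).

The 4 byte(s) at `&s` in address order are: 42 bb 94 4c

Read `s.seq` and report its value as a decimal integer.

1358658

[0]=0x42 [1]=0xbb [2]=0x94 [3]=0x4c (little-endian) → word 0x4c94bb42
seq [0+:23] = (word>>0) & 0x7fffff = 1358658  ←
cnt [23+:9] = (word>>23) & 0x1ff = 153
seq signed 23b, MSB=0: value = 1358658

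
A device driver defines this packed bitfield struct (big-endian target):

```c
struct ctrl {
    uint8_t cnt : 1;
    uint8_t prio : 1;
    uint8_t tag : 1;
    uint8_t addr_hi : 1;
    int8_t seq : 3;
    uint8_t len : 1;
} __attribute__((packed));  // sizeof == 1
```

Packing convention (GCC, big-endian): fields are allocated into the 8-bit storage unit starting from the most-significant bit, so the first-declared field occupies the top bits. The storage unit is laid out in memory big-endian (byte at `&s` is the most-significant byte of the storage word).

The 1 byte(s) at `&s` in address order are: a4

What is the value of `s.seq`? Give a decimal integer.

[0]=0xa4 (big-endian) → word 0xa4
cnt [7+:1] = (word>>7) & 0x1 = 1
prio [6+:1] = (word>>6) & 0x1 = 0
tag [5+:1] = (word>>5) & 0x1 = 1
addr_hi [4+:1] = (word>>4) & 0x1 = 0
seq [1+:3] = (word>>1) & 0x7 = 2  ←
len [0+:1] = (word>>0) & 0x1 = 0
seq signed 3b, MSB=0: value = 2

2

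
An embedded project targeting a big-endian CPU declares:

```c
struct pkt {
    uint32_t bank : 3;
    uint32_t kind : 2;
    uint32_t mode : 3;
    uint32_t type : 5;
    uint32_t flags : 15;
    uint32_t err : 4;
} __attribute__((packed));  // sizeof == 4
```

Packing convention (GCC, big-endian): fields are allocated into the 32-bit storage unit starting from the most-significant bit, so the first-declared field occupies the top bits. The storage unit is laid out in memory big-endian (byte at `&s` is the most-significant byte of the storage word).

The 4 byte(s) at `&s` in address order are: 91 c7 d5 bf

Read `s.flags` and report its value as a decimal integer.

32091

[0]=0x91 [1]=0xc7 [2]=0xd5 [3]=0xbf (big-endian) → word 0x91c7d5bf
bank:3 @ bit 29 → (0x91c7d5bf>>29)&0x7 = 0x4
kind:2 @ bit 27 → (0x91c7d5bf>>27)&0x3 = 0x2
mode:3 @ bit 24 → (0x91c7d5bf>>24)&0x7 = 0x1
type:5 @ bit 19 → (0x91c7d5bf>>19)&0x1f = 0x18
flags:15 @ bit 4 → (0x91c7d5bf>>4)&0x7fff = 0x7d5b  ←
err:4 @ bit 0 → (0x91c7d5bf>>0)&0xf = 0xf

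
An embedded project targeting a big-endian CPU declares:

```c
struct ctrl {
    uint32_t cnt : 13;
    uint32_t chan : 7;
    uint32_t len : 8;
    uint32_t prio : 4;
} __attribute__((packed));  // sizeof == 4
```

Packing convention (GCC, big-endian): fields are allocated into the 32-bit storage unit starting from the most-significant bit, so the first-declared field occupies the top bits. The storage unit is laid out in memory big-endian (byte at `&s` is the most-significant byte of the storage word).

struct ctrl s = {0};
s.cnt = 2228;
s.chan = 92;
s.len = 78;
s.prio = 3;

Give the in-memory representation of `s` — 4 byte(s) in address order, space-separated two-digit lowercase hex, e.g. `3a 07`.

45 a5 c4 e3

[19+:13] cnt=2228 & 0x1fff = 0x8b4; word=0x45a00000
[12+:7] chan=92 & 0x7f = 0x5c; word=0x45a5c000
[4+:8] len=78 & 0xff = 0x4e; word=0x45a5c4e0
[0+:4] prio=3 & 0xf = 0x3; word=0x45a5c4e3
word = 0x45a5c4e3 → big-endian bytes:
  [0]=0x45  [1]=0xa5  [2]=0xc4  [3]=0xe3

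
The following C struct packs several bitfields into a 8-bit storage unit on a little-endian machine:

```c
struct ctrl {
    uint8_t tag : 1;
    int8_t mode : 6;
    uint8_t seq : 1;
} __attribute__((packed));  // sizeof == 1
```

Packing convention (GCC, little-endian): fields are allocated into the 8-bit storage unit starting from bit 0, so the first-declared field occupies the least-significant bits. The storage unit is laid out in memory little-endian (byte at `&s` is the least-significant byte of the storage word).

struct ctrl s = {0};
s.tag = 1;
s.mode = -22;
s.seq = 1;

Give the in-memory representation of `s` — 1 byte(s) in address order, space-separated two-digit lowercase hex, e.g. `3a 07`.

tag:1 = 1 → 0x1 << 0 → word 0x01
mode:6 = -22 → 0x2a << 1 → word 0x55
seq:1 = 1 → 0x1 << 7 → word 0xd5
word = 0xd5 → little-endian bytes:
  [0]=0xd5

d5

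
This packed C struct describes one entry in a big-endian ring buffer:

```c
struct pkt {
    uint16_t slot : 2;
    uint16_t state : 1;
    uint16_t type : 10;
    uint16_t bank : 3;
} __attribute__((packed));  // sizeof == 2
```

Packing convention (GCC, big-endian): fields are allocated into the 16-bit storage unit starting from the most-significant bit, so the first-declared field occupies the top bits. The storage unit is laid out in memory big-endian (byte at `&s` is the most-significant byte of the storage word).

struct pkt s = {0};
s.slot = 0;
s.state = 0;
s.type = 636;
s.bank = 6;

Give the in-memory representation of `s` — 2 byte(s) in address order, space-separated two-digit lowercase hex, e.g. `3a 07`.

slot (2b) val=0 bits=0x0 at bit 14: 0x0000
state (1b) val=0 bits=0x0 at bit 13: 0x0000
type (10b) val=636 bits=0x27c at bit 3: 0x13e0
bank (3b) val=6 bits=0x6 at bit 0: 0x13e6
word = 0x13e6 → big-endian bytes:
  [0]=0x13  [1]=0xe6

13 e6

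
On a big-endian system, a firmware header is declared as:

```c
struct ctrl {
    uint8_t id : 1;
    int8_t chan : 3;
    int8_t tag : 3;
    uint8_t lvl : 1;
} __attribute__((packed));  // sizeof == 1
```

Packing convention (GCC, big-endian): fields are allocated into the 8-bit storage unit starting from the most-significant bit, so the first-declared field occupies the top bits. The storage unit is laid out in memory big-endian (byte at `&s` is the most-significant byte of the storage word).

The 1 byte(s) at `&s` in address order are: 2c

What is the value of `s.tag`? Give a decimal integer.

[0]=0x2c (big-endian) → word 0x2c
id:1 @ bit 7 → (0x2c>>7)&0x1 = 0x0
chan:3 @ bit 4 → (0x2c>>4)&0x7 = 0x2
tag:3 @ bit 1 → (0x2c>>1)&0x7 = 0x6  ←
lvl:1 @ bit 0 → (0x2c>>0)&0x1 = 0x0
tag signed 3b, MSB=1: 6 - 8 = -2

-2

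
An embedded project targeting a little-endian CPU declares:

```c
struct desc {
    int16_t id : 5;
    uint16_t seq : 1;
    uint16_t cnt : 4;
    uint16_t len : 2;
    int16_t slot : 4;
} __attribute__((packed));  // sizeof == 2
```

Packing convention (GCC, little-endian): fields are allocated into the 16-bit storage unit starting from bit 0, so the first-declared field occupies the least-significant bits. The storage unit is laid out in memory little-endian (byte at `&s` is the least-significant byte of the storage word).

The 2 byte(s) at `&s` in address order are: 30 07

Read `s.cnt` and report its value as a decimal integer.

12

[0]=0x30 [1]=0x07 (little-endian) → word 0x0730
id [0+:5] = (word>>0) & 0x1f = 16
seq [5+:1] = (word>>5) & 0x1 = 1
cnt [6+:4] = (word>>6) & 0xf = 12  ←
len [10+:2] = (word>>10) & 0x3 = 1
slot [12+:4] = (word>>12) & 0xf = 0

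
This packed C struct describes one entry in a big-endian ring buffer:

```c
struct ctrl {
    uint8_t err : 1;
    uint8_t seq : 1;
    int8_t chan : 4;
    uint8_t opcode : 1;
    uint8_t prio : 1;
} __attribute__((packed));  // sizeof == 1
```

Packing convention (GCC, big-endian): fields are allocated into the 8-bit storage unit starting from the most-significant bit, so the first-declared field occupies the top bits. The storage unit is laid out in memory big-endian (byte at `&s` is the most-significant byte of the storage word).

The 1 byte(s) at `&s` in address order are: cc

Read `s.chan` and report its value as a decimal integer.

3

[0]=0xcc (big-endian) → word 0xcc
err [7+:1] = (word>>7) & 0x1 = 1
seq [6+:1] = (word>>6) & 0x1 = 1
chan [2+:4] = (word>>2) & 0xf = 3  ←
opcode [1+:1] = (word>>1) & 0x1 = 0
prio [0+:1] = (word>>0) & 0x1 = 0
chan signed 4b, MSB=0: value = 3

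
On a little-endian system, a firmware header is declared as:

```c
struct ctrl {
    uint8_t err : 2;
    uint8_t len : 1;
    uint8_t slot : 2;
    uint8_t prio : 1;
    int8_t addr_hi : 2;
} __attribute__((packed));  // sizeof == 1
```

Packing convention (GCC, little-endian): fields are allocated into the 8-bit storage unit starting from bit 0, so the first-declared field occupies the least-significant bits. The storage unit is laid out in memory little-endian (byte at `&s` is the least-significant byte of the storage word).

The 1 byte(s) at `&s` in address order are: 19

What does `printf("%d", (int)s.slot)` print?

[0]=0x19 (little-endian) → word 0x19
err [0+:2] = (word>>0) & 0x3 = 1
len [2+:1] = (word>>2) & 0x1 = 0
slot [3+:2] = (word>>3) & 0x3 = 3  ←
prio [5+:1] = (word>>5) & 0x1 = 0
addr_hi [6+:2] = (word>>6) & 0x3 = 0

3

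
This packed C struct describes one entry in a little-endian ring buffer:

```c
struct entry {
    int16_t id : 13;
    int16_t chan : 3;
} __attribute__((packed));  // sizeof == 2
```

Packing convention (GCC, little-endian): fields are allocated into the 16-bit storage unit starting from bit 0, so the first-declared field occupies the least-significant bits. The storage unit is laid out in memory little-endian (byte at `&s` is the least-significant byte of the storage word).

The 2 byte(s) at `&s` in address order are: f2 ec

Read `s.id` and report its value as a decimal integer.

[0]=0xf2 [1]=0xec (little-endian) → word 0xecf2
id [0+:13] = (word>>0) & 0x1fff = 3314  ←
chan [13+:3] = (word>>13) & 0x7 = 7
id signed 13b, MSB=0: value = 3314

3314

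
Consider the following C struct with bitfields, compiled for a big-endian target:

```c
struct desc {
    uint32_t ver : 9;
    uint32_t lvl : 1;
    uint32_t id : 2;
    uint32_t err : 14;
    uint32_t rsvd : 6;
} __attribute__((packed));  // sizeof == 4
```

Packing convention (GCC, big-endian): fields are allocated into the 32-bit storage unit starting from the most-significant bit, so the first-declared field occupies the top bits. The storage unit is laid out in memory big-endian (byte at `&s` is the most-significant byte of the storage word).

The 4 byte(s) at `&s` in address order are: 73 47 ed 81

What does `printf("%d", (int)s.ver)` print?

230

[0]=0x73 [1]=0x47 [2]=0xed [3]=0x81 (big-endian) → word 0x7347ed81
ver [23+:9] = (word>>23) & 0x1ff = 230  ←
lvl [22+:1] = (word>>22) & 0x1 = 1
id [20+:2] = (word>>20) & 0x3 = 0
err [6+:14] = (word>>6) & 0x3fff = 8118
rsvd [0+:6] = (word>>0) & 0x3f = 1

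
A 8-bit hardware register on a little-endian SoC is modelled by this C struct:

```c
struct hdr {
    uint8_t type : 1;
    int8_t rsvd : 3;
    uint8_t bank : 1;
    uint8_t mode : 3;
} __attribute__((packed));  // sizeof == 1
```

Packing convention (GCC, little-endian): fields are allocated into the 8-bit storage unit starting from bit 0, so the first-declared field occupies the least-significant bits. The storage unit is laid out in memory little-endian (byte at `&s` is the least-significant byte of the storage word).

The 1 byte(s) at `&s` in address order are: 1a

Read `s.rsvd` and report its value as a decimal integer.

-3

[0]=0x1a (little-endian) → word 0x1a
type:1 @ bit 0 → (0x1a>>0)&0x1 = 0x0
rsvd:3 @ bit 1 → (0x1a>>1)&0x7 = 0x5  ←
bank:1 @ bit 4 → (0x1a>>4)&0x1 = 0x1
mode:3 @ bit 5 → (0x1a>>5)&0x7 = 0x0
rsvd signed 3b, MSB=1: 5 - 8 = -3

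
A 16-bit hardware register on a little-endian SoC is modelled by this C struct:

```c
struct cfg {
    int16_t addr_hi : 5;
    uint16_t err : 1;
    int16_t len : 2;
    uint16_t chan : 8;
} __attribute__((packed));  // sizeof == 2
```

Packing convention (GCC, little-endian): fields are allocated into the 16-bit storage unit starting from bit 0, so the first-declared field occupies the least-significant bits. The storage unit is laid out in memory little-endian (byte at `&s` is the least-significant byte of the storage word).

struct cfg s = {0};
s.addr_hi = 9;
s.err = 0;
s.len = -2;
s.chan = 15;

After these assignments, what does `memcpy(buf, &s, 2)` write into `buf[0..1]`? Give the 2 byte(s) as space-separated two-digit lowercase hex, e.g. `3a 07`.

89 0f

addr_hi (5b) val=9 bits=0x9 at bit 0: 0x0009
err (1b) val=0 bits=0x0 at bit 5: 0x0009
len (2b) val=-2 bits=0x2 at bit 6: 0x0089
chan (8b) val=15 bits=0xf at bit 8: 0x0f89
word = 0x0f89 → little-endian bytes:
  [0]=0x89  [1]=0x0f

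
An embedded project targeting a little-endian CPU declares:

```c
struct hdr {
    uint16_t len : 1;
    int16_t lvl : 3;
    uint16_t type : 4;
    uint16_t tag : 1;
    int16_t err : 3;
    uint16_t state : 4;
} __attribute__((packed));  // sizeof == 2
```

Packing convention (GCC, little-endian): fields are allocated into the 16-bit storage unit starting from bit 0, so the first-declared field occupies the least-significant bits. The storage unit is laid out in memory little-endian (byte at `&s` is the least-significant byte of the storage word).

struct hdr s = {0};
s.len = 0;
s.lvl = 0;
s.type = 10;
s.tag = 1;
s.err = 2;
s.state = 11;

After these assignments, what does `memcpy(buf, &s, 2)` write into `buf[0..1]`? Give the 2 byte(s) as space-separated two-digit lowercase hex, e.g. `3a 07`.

len (1b) val=0 bits=0x0 at bit 0: 0x0000
lvl (3b) val=0 bits=0x0 at bit 1: 0x0000
type (4b) val=10 bits=0xa at bit 4: 0x00a0
tag (1b) val=1 bits=0x1 at bit 8: 0x01a0
err (3b) val=2 bits=0x2 at bit 9: 0x05a0
state (4b) val=11 bits=0xb at bit 12: 0xb5a0
word = 0xb5a0 → little-endian bytes:
  [0]=0xa0  [1]=0xb5

a0 b5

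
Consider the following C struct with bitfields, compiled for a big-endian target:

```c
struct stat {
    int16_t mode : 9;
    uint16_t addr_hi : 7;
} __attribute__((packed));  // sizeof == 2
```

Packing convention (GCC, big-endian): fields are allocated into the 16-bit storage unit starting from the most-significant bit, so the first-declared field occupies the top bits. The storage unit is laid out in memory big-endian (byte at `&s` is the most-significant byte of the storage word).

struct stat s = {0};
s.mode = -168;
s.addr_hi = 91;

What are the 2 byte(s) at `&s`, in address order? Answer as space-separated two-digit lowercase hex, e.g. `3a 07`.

mode (9b) val=-168 bits=0x158 at bit 7: 0xac00
addr_hi (7b) val=91 bits=0x5b at bit 0: 0xac5b
word = 0xac5b → big-endian bytes:
  [0]=0xac  [1]=0x5b

ac 5b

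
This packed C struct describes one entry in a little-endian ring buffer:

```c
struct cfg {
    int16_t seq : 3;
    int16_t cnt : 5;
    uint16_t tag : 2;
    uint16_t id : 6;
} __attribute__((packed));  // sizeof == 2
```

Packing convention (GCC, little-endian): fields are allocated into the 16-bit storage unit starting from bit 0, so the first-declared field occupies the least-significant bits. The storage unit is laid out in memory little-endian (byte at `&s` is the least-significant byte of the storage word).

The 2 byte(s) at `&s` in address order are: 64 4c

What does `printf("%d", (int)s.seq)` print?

[0]=0x64 [1]=0x4c (little-endian) → word 0x4c64
seq:3 @ bit 0 → (0x4c64>>0)&0x7 = 0x4  ←
cnt:5 @ bit 3 → (0x4c64>>3)&0x1f = 0xc
tag:2 @ bit 8 → (0x4c64>>8)&0x3 = 0x0
id:6 @ bit 10 → (0x4c64>>10)&0x3f = 0x13
seq signed 3b, MSB=1: 4 - 8 = -4

-4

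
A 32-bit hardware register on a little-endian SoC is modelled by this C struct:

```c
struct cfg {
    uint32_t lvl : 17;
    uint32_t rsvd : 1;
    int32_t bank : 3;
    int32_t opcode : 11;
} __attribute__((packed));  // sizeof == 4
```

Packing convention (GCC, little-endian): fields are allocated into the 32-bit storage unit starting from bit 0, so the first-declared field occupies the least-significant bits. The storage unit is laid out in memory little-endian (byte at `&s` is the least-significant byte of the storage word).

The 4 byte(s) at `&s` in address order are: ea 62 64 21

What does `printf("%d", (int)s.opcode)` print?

267

[0]=0xea [1]=0x62 [2]=0x64 [3]=0x21 (little-endian) → word 0x216462ea
lvl [0+:17] = (word>>0) & 0x1ffff = 25322
rsvd [17+:1] = (word>>17) & 0x1 = 0
bank [18+:3] = (word>>18) & 0x7 = 1
opcode [21+:11] = (word>>21) & 0x7ff = 267  ←
opcode signed 11b, MSB=0: value = 267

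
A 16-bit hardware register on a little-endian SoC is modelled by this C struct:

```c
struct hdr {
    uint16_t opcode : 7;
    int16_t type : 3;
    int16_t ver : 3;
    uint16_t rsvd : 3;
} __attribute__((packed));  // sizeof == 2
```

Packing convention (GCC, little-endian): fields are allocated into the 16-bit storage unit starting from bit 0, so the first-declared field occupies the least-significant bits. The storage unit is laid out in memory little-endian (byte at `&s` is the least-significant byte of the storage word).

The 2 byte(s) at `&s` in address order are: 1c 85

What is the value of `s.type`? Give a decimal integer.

[0]=0x1c [1]=0x85 (little-endian) → word 0x851c
opcode [0+:7] = (word>>0) & 0x7f = 28
type [7+:3] = (word>>7) & 0x7 = 2  ←
ver [10+:3] = (word>>10) & 0x7 = 1
rsvd [13+:3] = (word>>13) & 0x7 = 4
type signed 3b, MSB=0: value = 2

2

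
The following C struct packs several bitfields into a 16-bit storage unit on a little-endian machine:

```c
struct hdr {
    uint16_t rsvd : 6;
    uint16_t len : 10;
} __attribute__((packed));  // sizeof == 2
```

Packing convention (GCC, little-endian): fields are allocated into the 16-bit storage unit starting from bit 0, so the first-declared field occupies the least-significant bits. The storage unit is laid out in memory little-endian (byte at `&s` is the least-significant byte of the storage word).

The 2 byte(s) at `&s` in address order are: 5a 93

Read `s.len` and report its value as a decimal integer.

589

[0]=0x5a [1]=0x93 (little-endian) → word 0x935a
rsvd [0+:6] = (word>>0) & 0x3f = 26
len [6+:10] = (word>>6) & 0x3ff = 589  ←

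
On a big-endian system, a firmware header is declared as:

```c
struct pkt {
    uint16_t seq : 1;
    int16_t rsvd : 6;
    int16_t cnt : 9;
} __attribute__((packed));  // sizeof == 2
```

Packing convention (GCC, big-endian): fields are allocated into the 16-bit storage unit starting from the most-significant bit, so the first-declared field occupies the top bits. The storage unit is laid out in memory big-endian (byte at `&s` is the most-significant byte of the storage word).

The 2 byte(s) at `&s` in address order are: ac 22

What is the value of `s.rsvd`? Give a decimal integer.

[0]=0xac [1]=0x22 (big-endian) → word 0xac22
seq [15+:1] = (word>>15) & 0x1 = 1
rsvd [9+:6] = (word>>9) & 0x3f = 22  ←
cnt [0+:9] = (word>>0) & 0x1ff = 34
rsvd signed 6b, MSB=0: value = 22

22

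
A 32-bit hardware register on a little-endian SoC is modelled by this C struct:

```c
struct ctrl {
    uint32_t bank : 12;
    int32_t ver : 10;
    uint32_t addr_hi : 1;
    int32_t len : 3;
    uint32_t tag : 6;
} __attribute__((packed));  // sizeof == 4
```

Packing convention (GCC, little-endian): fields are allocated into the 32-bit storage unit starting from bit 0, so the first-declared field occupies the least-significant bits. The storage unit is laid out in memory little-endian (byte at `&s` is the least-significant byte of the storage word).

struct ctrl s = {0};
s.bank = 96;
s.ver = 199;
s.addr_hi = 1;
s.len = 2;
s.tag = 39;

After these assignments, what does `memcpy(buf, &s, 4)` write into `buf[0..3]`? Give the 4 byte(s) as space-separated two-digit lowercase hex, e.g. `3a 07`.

60 70 4c 9d

bank:12 = 96 → 0x60 << 0 → word 0x00000060
ver:10 = 199 → 0xc7 << 12 → word 0x000c7060
addr_hi:1 = 1 → 0x1 << 22 → word 0x004c7060
len:3 = 2 → 0x2 << 23 → word 0x014c7060
tag:6 = 39 → 0x27 << 26 → word 0x9d4c7060
word = 0x9d4c7060 → little-endian bytes:
  [0]=0x60  [1]=0x70  [2]=0x4c  [3]=0x9d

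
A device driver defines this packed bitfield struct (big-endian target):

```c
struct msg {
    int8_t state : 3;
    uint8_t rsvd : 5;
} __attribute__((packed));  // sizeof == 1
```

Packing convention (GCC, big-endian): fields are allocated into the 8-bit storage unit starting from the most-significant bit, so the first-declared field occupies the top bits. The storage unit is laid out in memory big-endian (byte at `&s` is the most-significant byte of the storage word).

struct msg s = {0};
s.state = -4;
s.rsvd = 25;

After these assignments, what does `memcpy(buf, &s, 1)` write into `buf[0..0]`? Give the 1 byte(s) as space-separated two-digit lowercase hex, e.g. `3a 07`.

state:3 = -4 → 0x4 << 5 → word 0x80
rsvd:5 = 25 → 0x19 << 0 → word 0x99
word = 0x99 → big-endian bytes:
  [0]=0x99

99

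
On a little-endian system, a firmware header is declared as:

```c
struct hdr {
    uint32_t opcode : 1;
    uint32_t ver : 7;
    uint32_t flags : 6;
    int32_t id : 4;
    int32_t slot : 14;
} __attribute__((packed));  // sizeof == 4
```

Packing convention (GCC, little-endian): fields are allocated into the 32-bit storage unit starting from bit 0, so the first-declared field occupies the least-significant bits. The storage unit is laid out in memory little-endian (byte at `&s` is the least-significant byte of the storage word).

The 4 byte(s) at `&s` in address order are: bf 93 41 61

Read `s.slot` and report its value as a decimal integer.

6224

[0]=0xbf [1]=0x93 [2]=0x41 [3]=0x61 (little-endian) → word 0x614193bf
opcode:1 @ bit 0 → (0x614193bf>>0)&0x1 = 0x1
ver:7 @ bit 1 → (0x614193bf>>1)&0x7f = 0x5f
flags:6 @ bit 8 → (0x614193bf>>8)&0x3f = 0x13
id:4 @ bit 14 → (0x614193bf>>14)&0xf = 0x6
slot:14 @ bit 18 → (0x614193bf>>18)&0x3fff = 0x1850  ←
slot signed 14b, MSB=0: value = 6224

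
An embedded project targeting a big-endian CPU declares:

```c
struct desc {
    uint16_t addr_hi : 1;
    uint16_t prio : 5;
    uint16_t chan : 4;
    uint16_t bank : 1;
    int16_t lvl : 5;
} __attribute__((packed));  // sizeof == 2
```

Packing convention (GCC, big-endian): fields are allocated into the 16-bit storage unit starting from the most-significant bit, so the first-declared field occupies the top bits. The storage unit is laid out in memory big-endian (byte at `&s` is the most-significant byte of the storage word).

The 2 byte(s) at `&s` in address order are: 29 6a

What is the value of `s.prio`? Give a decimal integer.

10

[0]=0x29 [1]=0x6a (big-endian) → word 0x296a
addr_hi:1 @ bit 15 → (0x296a>>15)&0x1 = 0x0
prio:5 @ bit 10 → (0x296a>>10)&0x1f = 0xa  ←
chan:4 @ bit 6 → (0x296a>>6)&0xf = 0x5
bank:1 @ bit 5 → (0x296a>>5)&0x1 = 0x1
lvl:5 @ bit 0 → (0x296a>>0)&0x1f = 0xa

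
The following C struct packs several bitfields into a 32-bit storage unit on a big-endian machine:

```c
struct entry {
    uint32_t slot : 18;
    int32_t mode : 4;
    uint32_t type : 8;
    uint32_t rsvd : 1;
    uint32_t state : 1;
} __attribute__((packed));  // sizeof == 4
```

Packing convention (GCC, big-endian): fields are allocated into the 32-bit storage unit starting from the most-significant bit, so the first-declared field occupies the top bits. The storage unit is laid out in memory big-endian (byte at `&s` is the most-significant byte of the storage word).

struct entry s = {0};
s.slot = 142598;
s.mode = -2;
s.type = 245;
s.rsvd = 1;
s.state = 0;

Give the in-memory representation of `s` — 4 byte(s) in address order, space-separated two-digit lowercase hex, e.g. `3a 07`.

[14+:18] slot=142598 & 0x3ffff = 0x22d06; word=0x8b418000
[10+:4] mode=-2 & 0xf = 0xe; word=0x8b41b800
[2+:8] type=245 & 0xff = 0xf5; word=0x8b41bbd4
[1+:1] rsvd=1 & 0x1 = 0x1; word=0x8b41bbd6
[0+:1] state=0 & 0x1 = 0x0; word=0x8b41bbd6
word = 0x8b41bbd6 → big-endian bytes:
  [0]=0x8b  [1]=0x41  [2]=0xbb  [3]=0xd6

8b 41 bb d6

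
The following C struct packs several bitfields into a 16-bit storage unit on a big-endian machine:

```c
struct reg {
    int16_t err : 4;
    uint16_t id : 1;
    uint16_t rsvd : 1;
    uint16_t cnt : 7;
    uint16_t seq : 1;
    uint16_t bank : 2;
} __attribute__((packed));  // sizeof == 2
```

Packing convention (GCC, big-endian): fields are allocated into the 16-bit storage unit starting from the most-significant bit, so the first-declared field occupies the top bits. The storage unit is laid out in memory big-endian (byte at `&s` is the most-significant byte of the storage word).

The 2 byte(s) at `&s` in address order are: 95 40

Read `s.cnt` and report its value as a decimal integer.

40

[0]=0x95 [1]=0x40 (big-endian) → word 0x9540
err:4 @ bit 12 → (0x9540>>12)&0xf = 0x9
id:1 @ bit 11 → (0x9540>>11)&0x1 = 0x0
rsvd:1 @ bit 10 → (0x9540>>10)&0x1 = 0x1
cnt:7 @ bit 3 → (0x9540>>3)&0x7f = 0x28  ←
seq:1 @ bit 2 → (0x9540>>2)&0x1 = 0x0
bank:2 @ bit 0 → (0x9540>>0)&0x3 = 0x0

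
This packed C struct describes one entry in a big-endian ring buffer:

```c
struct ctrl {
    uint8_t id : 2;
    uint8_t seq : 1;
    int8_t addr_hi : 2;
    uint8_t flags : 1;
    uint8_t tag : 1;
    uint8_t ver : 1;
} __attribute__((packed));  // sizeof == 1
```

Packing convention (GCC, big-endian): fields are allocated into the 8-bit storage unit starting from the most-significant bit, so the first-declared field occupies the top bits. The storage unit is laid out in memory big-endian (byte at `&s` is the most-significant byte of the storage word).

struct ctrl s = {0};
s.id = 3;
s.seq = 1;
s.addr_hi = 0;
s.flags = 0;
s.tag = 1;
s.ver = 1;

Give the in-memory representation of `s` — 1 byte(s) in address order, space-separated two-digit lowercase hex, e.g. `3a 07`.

id (2b) val=3 bits=0x3 at bit 6: 0xc0
seq (1b) val=1 bits=0x1 at bit 5: 0xe0
addr_hi (2b) val=0 bits=0x0 at bit 3: 0xe0
flags (1b) val=0 bits=0x0 at bit 2: 0xe0
tag (1b) val=1 bits=0x1 at bit 1: 0xe2
ver (1b) val=1 bits=0x1 at bit 0: 0xe3
word = 0xe3 → big-endian bytes:
  [0]=0xe3

e3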